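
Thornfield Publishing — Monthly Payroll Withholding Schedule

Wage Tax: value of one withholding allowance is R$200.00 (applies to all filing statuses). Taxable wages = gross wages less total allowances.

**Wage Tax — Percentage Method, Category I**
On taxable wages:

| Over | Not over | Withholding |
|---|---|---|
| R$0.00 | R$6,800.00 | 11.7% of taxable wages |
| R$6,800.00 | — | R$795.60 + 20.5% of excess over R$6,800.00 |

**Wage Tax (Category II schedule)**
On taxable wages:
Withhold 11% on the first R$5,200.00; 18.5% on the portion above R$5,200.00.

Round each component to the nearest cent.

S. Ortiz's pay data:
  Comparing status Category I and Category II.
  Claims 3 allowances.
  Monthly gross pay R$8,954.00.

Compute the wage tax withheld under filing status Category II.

Wage Tax (Category II): taxable = R$8,954.00 − 3×R$200.00 = R$8,354.00
  R$572.00 + 18.5% × (R$8,354.00 − R$5,200.00) = R$572.00 + 18.5% × R$3,154.00 = R$1,155.49

R$1,155.49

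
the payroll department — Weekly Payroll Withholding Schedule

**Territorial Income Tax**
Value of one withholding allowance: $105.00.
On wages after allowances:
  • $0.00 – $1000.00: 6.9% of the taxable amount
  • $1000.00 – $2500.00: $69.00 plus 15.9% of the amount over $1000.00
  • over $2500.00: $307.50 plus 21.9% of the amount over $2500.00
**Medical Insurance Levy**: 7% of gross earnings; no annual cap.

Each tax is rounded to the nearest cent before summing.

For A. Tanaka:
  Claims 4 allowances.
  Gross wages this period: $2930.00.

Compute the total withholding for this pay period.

Territorial Income Tax: taxable = $2930.00 − 4×$105.00 = $2510.00
  $307.50 + 21.9% × ($2510.00 − $2500.00) = $307.50 + 21.9% × $10.00 = $309.69
Medical Insurance Levy: 7% × $2930.00 = $205.10
Total: $309.69 + $205.10 = $514.79

$514.79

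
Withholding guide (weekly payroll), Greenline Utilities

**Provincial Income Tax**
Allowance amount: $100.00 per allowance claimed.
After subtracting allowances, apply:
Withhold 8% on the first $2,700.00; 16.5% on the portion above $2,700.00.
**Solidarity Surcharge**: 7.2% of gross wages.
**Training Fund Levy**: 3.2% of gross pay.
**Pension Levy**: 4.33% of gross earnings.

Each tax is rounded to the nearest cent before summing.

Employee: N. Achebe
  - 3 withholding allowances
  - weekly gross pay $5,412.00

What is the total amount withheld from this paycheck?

$1,411.16

Provincial Income Tax: taxable = $5,412.00 − 3×$100.00 = $5,112.00
  $216.00 + 16.5% × ($5,112.00 − $2,700.00) = $216.00 + 16.5% × $2,412.00 = $613.98
Solidarity Surcharge: 7.2% × $5,412.00 = $389.66
Training Fund Levy: 3.2% × $5,412.00 = $173.18
Pension Levy: 4.33% × $5,412.00 = $234.34
Total: $613.98 + $389.66 + $173.18 + $234.34 = $1,411.16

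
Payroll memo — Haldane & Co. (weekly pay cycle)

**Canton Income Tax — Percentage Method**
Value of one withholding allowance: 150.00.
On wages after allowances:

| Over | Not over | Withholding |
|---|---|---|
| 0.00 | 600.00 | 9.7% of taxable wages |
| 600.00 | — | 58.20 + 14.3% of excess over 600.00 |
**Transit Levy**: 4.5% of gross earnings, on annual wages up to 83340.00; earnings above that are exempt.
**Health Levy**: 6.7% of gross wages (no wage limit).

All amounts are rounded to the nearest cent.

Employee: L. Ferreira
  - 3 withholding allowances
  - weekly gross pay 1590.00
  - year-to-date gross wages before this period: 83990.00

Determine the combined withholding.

241.95

Canton Income Tax: taxable = 1590.00 − 3×150.00 = 1140.00
  58.20 + 14.3% × (1140.00 − 600.00) = 58.20 + 14.3% × 540.00 = 135.42
Transit Levy: YTD 83990.00 ≥ cap 83340.00 → 0.00
Health Levy: 6.7% × 1590.00 = 106.53
Total: 135.42 + 0.00 + 106.53 = 241.95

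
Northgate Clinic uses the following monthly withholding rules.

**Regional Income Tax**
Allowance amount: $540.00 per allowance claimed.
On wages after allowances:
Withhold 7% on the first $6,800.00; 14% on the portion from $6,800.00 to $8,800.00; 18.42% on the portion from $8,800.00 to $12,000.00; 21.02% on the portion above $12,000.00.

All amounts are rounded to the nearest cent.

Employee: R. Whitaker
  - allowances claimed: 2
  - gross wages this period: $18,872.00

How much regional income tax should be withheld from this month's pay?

Regional Income Tax: taxable = $18,872.00 − 2×$540.00 = $17,792.00
  $1,345.44 + 21.02% × ($17,792.00 − $12,000.00) = $1,345.44 + 21.02% × $5,792.00 = $2,562.92

$2,562.92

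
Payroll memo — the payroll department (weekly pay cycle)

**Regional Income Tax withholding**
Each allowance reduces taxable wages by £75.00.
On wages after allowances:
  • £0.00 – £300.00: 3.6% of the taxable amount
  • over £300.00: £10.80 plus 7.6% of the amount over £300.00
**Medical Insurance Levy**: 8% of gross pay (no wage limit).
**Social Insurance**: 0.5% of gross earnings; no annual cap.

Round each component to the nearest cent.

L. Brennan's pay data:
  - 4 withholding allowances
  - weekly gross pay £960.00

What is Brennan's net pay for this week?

£840.24

Regional Income Tax: taxable = £960.00 − 4×£75.00 = £660.00
  £10.80 + 7.6% × (£660.00 − £300.00) = £10.80 + 7.6% × £360.00 = £38.16
Medical Insurance Levy: 8% × £960.00 = £76.80
Social Insurance: 0.5% × £960.00 = £4.80
Total withheld: £38.16 + £76.80 + £4.80 = £119.76
Net pay: £960.00 − £119.76 = £840.24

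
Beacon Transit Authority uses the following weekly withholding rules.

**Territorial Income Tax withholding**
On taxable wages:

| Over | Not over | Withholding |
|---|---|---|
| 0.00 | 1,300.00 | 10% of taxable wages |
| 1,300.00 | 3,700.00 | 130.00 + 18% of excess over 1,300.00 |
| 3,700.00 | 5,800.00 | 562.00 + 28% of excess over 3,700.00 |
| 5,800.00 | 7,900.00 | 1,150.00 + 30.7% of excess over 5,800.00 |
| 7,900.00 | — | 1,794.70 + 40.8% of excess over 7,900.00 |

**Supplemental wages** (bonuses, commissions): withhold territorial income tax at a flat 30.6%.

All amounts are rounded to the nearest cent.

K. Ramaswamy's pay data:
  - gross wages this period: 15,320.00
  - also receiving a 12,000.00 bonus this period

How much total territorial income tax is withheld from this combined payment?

8,494.06

Territorial Income Tax: taxable = 15,320.00
  1,794.70 + 40.8% × (15,320.00 − 7,900.00) = 1,794.70 + 40.8% × 7,420.00 = 4,822.06
Supplemental (30.6% flat on bonus): 30.6% × 12,000.00 = 3,672.00
Total territorial income tax: 4,822.06 + 3,672.00 = 8,494.06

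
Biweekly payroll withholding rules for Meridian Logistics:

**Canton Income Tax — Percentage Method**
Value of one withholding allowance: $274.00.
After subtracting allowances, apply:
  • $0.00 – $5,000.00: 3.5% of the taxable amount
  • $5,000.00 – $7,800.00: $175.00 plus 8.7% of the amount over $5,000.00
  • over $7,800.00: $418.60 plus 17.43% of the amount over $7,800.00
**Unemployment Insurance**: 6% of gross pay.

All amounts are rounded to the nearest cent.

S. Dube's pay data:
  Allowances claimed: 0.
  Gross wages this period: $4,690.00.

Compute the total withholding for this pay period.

$445.55

Canton Income Tax: taxable = $4,690.00
  3.5% × $4,690.00 = $164.15
Unemployment Insurance: 6% × $4,690.00 = $281.40
Total: $164.15 + $281.40 = $445.55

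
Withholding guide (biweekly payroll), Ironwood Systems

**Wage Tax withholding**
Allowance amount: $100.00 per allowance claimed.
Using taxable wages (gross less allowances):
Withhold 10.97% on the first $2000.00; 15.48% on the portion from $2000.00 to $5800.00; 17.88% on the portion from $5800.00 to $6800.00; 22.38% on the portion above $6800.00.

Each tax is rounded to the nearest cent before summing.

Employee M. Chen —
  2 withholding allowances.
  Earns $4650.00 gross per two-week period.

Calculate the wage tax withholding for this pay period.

Wage Tax: taxable = $4650.00 − 2×$100.00 = $4450.00
  $219.40 + 15.48% × ($4450.00 − $2000.00) = $219.40 + 15.48% × $2450.00 = $598.66

$598.66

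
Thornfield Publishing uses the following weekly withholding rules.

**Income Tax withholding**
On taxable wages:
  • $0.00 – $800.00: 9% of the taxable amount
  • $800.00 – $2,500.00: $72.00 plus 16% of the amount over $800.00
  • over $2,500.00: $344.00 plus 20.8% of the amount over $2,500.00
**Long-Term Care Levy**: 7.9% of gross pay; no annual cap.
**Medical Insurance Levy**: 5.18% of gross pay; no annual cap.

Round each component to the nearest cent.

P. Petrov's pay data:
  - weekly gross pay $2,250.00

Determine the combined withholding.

Income Tax: taxable = $2,250.00
  $72.00 + 16% × ($2,250.00 − $800.00) = $72.00 + 16% × $1,450.00 = $304.00
Long-Term Care Levy: 7.9% × $2,250.00 = $177.75
Medical Insurance Levy: 5.18% × $2,250.00 = $116.55
Total: $304.00 + $177.75 + $116.55 = $598.30

$598.30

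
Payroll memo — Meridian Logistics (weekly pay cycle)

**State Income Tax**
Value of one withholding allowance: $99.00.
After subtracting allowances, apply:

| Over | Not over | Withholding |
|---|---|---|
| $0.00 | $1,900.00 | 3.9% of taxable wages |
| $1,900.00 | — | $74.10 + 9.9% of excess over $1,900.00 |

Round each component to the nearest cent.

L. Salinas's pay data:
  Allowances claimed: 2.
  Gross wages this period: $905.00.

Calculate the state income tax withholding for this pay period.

$27.57

State Income Tax: taxable = $905.00 − 2×$99.00 = $707.00
  3.9% × $707.00 = $27.57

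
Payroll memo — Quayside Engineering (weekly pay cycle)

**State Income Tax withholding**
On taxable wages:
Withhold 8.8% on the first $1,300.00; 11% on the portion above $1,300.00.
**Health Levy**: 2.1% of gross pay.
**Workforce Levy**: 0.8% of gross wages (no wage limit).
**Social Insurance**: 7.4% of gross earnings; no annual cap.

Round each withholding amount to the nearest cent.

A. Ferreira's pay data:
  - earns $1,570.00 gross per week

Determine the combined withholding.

State Income Tax: taxable = $1,570.00
  $114.40 + 11% × ($1,570.00 − $1,300.00) = $114.40 + 11% × $270.00 = $144.10
Health Levy: 2.1% × $1,570.00 = $32.97
Workforce Levy: 0.8% × $1,570.00 = $12.56
Social Insurance: 7.4% × $1,570.00 = $116.18
Total: $144.10 + $32.97 + $12.56 + $116.18 = $305.81

$305.81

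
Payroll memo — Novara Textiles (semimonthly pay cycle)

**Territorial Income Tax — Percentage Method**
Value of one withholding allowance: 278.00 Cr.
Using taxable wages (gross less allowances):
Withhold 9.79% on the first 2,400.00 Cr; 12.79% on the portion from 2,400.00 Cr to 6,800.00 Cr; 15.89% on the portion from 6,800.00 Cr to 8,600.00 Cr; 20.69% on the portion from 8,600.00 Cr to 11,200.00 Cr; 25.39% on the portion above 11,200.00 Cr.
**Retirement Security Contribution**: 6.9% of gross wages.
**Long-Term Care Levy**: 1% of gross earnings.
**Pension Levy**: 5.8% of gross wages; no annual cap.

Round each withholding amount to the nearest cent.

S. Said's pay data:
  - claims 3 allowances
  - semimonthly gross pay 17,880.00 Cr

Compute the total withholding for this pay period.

Territorial Income Tax: taxable = 17,880.00 Cr − 3×278.00 Cr = 17,046.00 Cr
  1,621.68 Cr + 25.39% × (17,046.00 Cr − 11,200.00 Cr) = 1,621.68 Cr + 25.39% × 5,846.00 Cr = 3,105.98 Cr
Retirement Security Contribution: 6.9% × 17,880.00 Cr = 1,233.72 Cr
Long-Term Care Levy: 1% × 17,880.00 Cr = 178.80 Cr
Pension Levy: 5.8% × 17,880.00 Cr = 1,037.04 Cr
Total: 3,105.98 Cr + 1,233.72 Cr + 178.80 Cr + 1,037.04 Cr = 5,555.54 Cr

5,555.54 Cr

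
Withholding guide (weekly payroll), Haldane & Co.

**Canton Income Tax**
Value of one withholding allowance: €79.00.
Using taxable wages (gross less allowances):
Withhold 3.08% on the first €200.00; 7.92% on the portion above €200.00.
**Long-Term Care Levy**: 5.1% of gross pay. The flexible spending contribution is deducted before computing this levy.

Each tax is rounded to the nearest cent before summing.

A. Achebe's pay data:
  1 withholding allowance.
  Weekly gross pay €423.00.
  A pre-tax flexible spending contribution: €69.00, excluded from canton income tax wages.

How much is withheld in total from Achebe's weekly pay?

€30.15

Canton Income Tax: taxable = €423.00 − €69.00 − 1×€79.00 = €275.00
  €6.16 + 7.92% × (€275.00 − €200.00) = €6.16 + 7.92% × €75.00 = €12.10
Long-Term Care Levy: 5.1% × €354.00 = €18.05
Total: €12.10 + €18.05 = €30.15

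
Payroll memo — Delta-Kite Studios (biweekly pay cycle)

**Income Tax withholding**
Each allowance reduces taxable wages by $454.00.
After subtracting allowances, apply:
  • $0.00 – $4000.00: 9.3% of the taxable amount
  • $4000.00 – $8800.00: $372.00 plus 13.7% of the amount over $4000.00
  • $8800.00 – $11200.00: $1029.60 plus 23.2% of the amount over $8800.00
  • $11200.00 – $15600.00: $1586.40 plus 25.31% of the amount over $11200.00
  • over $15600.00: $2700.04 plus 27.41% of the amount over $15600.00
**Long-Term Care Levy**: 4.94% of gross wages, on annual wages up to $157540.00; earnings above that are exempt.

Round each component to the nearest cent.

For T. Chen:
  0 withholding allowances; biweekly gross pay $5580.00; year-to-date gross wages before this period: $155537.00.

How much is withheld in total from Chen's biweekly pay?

Income Tax: taxable = $5580.00
  $372.00 + 13.7% × ($5580.00 − $4000.00) = $372.00 + 13.7% × $1580.00 = $588.46
Long-Term Care Levy: cap $157540.00 − YTD $155537.00 = $2003.00 subject; 4.94% × $2003.00 = $98.95
Total: $588.46 + $98.95 = $687.41

$687.41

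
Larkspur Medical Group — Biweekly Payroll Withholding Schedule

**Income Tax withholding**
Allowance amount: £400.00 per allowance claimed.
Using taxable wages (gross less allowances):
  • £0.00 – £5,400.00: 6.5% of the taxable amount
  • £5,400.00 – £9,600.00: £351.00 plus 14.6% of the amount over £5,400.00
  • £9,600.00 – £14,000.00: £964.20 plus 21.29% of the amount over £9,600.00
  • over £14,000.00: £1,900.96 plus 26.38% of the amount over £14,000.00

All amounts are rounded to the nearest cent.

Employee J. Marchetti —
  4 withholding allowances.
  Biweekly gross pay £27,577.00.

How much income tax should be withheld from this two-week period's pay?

£5,060.49

Income Tax: taxable = £27,577.00 − 4×£400.00 = £25,977.00
  £1,900.96 + 26.38% × (£25,977.00 − £14,000.00) = £1,900.96 + 26.38% × £11,977.00 = £5,060.49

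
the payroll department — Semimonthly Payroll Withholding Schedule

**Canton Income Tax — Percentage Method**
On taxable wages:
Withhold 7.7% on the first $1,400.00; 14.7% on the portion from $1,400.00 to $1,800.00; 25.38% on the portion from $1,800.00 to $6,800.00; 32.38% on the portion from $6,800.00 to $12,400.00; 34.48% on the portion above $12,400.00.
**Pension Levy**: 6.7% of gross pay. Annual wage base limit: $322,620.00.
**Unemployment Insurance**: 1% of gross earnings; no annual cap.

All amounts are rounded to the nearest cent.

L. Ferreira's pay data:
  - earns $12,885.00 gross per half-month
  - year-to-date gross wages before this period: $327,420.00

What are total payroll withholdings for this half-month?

$3,544.96

Canton Income Tax: taxable = $12,885.00
  $3,248.88 + 34.48% × ($12,885.00 − $12,400.00) = $3,248.88 + 34.48% × $485.00 = $3,416.11
Pension Levy: YTD $327,420.00 ≥ cap $322,620.00 → $0.00
Unemployment Insurance: 1% × $12,885.00 = $128.85
Total: $3,416.11 + $0.00 + $128.85 = $3,544.96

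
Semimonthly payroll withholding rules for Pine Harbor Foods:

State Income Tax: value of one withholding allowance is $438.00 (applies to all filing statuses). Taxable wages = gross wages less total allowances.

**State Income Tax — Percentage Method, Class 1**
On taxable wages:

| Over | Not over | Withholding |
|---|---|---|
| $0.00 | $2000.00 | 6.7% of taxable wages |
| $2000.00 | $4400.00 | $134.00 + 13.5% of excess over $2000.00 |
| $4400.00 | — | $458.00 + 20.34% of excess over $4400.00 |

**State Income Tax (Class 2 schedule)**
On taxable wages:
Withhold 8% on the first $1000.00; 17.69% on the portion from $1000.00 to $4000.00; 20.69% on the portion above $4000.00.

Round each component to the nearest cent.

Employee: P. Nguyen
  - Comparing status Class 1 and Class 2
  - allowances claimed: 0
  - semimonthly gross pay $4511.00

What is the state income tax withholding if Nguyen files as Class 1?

$480.58

State Income Tax (Class 1): taxable = $4511.00
  $458.00 + 20.34% × ($4511.00 − $4400.00) = $458.00 + 20.34% × $111.00 = $480.58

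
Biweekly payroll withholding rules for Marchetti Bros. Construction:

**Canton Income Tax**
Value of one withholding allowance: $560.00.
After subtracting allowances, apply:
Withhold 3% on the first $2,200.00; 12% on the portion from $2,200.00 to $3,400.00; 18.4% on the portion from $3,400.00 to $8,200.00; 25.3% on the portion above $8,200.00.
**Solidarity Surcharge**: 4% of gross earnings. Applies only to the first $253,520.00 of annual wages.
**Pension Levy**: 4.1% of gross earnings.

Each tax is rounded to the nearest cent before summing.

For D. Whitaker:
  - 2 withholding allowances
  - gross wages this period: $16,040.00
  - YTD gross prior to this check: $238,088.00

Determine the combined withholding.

$4,068.28

Canton Income Tax: taxable = $16,040.00 − 2×$560.00 = $14,920.00
  $1,093.20 + 25.3% × ($14,920.00 − $8,200.00) = $1,093.20 + 25.3% × $6,720.00 = $2,793.36
Solidarity Surcharge: cap $253,520.00 − YTD $238,088.00 = $15,432.00 subject; 4% × $15,432.00 = $617.28
Pension Levy: 4.1% × $16,040.00 = $657.64
Total: $2,793.36 + $617.28 + $657.64 = $4,068.28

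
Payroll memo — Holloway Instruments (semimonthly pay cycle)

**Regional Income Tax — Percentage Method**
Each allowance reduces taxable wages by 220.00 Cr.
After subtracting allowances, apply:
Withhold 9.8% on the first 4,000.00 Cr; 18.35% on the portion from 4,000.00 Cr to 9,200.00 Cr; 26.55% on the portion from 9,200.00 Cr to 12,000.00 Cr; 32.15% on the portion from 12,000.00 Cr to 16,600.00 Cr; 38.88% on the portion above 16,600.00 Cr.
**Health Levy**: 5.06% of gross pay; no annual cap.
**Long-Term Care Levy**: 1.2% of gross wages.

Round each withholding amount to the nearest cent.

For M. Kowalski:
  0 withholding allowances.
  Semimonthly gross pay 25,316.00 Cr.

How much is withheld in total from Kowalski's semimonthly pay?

Regional Income Tax: taxable = 25,316.00 Cr
  3,568.50 Cr + 38.88% × (25,316.00 Cr − 16,600.00 Cr) = 3,568.50 Cr + 38.88% × 8,716.00 Cr = 6,957.28 Cr
Health Levy: 5.06% × 25,316.00 Cr = 1,280.99 Cr
Long-Term Care Levy: 1.2% × 25,316.00 Cr = 303.79 Cr
Total: 6,957.28 Cr + 1,280.99 Cr + 303.79 Cr = 8,542.06 Cr

8,542.06 Cr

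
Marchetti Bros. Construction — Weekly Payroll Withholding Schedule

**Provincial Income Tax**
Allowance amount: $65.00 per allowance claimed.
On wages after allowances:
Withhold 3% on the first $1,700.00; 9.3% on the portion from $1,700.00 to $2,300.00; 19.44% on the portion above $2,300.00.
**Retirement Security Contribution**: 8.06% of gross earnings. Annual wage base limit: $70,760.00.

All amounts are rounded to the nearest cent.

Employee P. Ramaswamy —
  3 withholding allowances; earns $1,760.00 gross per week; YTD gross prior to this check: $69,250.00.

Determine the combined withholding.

$168.66

Provincial Income Tax: taxable = $1,760.00 − 3×$65.00 = $1,565.00
  3% × $1,565.00 = $46.95
Retirement Security Contribution: cap $70,760.00 − YTD $69,250.00 = $1,510.00 subject; 8.06% × $1,510.00 = $121.71
Total: $46.95 + $121.71 = $168.66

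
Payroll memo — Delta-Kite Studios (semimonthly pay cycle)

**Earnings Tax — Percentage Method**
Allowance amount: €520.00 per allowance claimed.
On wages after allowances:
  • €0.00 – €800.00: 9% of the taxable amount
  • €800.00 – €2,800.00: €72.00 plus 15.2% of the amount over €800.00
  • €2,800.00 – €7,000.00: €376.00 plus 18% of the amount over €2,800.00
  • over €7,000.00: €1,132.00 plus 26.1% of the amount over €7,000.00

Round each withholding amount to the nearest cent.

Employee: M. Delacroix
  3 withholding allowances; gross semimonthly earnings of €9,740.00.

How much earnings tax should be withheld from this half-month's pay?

Earnings Tax: taxable = €9,740.00 − 3×€520.00 = €8,180.00
  €1,132.00 + 26.1% × (€8,180.00 − €7,000.00) = €1,132.00 + 26.1% × €1,180.00 = €1,439.98

€1,439.98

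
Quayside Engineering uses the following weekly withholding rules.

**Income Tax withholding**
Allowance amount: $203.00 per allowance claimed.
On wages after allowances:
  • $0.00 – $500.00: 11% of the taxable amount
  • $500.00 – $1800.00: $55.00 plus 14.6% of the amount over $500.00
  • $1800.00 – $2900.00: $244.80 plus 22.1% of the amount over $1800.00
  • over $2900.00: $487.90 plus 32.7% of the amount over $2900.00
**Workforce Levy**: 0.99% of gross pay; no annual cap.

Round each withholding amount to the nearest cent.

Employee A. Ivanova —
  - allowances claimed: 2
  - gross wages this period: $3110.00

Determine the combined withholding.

Income Tax: taxable = $3110.00 − 2×$203.00 = $2704.00
  $244.80 + 22.1% × ($2704.00 − $1800.00) = $244.80 + 22.1% × $904.00 = $444.58
Workforce Levy: 0.99% × $3110.00 = $30.79
Total: $444.58 + $30.79 = $475.37

$475.37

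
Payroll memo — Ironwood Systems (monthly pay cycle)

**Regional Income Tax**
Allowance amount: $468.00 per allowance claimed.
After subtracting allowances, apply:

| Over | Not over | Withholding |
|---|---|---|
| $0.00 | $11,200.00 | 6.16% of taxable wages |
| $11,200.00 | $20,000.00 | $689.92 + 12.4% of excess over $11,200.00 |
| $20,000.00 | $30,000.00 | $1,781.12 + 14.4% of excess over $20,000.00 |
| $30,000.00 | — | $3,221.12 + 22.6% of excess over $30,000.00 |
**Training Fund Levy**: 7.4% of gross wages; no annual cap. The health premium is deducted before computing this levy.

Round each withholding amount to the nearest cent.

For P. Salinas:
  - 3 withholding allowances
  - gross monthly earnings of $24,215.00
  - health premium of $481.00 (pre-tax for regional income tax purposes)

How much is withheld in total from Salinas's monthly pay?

$3,872.96

Regional Income Tax: taxable = $24,215.00 − $481.00 − 3×$468.00 = $22,330.00
  $1,781.12 + 14.4% × ($22,330.00 − $20,000.00) = $1,781.12 + 14.4% × $2,330.00 = $2,116.64
Training Fund Levy: 7.4% × $23,734.00 = $1,756.32
Total: $2,116.64 + $1,756.32 = $3,872.96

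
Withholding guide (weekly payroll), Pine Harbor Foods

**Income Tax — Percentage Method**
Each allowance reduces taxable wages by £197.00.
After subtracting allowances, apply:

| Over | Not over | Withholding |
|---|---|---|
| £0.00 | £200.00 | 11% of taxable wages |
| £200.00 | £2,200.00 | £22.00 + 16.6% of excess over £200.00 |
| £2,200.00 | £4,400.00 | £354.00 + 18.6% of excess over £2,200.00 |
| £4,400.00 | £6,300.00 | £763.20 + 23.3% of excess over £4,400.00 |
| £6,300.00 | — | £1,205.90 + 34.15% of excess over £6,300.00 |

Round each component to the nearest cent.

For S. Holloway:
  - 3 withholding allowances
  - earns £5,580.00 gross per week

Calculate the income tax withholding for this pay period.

Income Tax: taxable = £5,580.00 − 3×£197.00 = £4,989.00
  £763.20 + 23.3% × (£4,989.00 − £4,400.00) = £763.20 + 23.3% × £589.00 = £900.44

£900.44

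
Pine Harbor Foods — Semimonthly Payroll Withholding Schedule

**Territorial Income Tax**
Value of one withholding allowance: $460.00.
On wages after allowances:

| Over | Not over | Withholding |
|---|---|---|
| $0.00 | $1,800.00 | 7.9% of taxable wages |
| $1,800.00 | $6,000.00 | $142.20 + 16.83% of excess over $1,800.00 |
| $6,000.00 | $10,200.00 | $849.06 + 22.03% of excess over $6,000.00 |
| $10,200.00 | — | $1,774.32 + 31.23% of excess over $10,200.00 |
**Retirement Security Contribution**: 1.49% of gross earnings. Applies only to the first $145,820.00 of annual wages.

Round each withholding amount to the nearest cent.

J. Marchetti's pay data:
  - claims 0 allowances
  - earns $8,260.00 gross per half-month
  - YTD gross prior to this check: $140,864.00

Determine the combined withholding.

Territorial Income Tax: taxable = $8,260.00
  $849.06 + 22.03% × ($8,260.00 − $6,000.00) = $849.06 + 22.03% × $2,260.00 = $1,346.94
Retirement Security Contribution: cap $145,820.00 − YTD $140,864.00 = $4,956.00 subject; 1.49% × $4,956.00 = $73.84
Total: $1,346.94 + $73.84 = $1,420.78

$1,420.78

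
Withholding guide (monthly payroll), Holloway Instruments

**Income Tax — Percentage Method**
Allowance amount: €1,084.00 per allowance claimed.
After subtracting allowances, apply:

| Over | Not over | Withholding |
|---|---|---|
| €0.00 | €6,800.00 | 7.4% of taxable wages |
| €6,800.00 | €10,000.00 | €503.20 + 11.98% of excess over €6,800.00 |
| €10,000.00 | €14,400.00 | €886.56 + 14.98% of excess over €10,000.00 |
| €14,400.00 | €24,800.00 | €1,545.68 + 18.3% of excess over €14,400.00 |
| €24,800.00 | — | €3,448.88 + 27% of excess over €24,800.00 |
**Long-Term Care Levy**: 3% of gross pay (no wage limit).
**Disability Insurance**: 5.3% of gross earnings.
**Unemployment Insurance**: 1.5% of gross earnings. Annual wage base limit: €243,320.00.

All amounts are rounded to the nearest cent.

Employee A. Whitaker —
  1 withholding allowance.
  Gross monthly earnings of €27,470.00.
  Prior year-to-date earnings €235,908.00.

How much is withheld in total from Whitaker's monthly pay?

Income Tax: taxable = €27,470.00 − 1×€1,084.00 = €26,386.00
  €3,448.88 + 27% × (€26,386.00 − €24,800.00) = €3,448.88 + 27% × €1,586.00 = €3,877.10
Long-Term Care Levy: 3% × €27,470.00 = €824.10
Disability Insurance: 5.3% × €27,470.00 = €1,455.91
Unemployment Insurance: cap €243,320.00 − YTD €235,908.00 = €7,412.00 subject; 1.5% × €7,412.00 = €111.18
Total: €3,877.10 + €824.10 + €1,455.91 + €111.18 = €6,268.29

€6,268.29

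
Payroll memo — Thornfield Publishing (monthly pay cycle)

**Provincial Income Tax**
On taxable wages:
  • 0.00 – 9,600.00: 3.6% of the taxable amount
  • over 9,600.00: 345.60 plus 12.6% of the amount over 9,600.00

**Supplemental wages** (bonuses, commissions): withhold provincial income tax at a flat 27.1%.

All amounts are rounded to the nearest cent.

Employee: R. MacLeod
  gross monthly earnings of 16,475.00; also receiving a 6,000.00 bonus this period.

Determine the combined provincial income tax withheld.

Provincial Income Tax: taxable = 16,475.00
  345.60 + 12.6% × (16,475.00 − 9,600.00) = 345.60 + 12.6% × 6,875.00 = 1,211.85
Supplemental (27.1% flat on bonus): 27.1% × 6,000.00 = 1,626.00
Total provincial income tax: 1,211.85 + 1,626.00 = 2,837.85

2,837.85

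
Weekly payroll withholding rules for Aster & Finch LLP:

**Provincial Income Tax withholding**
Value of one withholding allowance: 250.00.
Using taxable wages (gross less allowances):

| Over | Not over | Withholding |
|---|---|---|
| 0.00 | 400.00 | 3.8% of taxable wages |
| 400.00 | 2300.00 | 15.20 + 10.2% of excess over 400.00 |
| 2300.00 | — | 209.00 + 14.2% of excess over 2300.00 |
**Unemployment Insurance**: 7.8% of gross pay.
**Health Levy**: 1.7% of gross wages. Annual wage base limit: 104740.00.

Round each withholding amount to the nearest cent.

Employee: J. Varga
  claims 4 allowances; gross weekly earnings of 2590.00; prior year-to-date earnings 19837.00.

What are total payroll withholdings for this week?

382.63

Provincial Income Tax: taxable = 2590.00 − 4×250.00 = 1590.00
  15.20 + 10.2% × (1590.00 − 400.00) = 15.20 + 10.2% × 1190.00 = 136.58
Unemployment Insurance: 7.8% × 2590.00 = 202.02
Health Levy: 1.7% × 2590.00 = 44.03
Total: 136.58 + 202.02 + 44.03 = 382.63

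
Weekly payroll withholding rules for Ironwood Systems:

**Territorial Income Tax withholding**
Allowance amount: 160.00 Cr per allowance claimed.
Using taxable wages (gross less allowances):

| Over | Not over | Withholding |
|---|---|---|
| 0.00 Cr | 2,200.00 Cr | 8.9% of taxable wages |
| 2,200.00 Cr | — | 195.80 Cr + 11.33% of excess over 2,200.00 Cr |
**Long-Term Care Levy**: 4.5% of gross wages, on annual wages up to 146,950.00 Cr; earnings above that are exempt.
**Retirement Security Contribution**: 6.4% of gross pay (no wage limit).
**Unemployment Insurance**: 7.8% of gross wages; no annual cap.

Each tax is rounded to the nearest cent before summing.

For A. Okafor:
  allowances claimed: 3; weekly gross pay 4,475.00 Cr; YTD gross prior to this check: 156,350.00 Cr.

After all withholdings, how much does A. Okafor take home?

Territorial Income Tax: taxable = 4,475.00 Cr − 3×160.00 Cr = 3,995.00 Cr
  195.80 Cr + 11.33% × (3,995.00 Cr − 2,200.00 Cr) = 195.80 Cr + 11.33% × 1,795.00 Cr = 399.17 Cr
Long-Term Care Levy: YTD 156,350.00 Cr ≥ cap 146,950.00 Cr → 0.00 Cr
Retirement Security Contribution: 6.4% × 4,475.00 Cr = 286.40 Cr
Unemployment Insurance: 7.8% × 4,475.00 Cr = 349.05 Cr
Total withheld: 399.17 Cr + 0.00 Cr + 286.40 Cr + 349.05 Cr = 1,034.62 Cr
Net pay: 4,475.00 Cr − 1,034.62 Cr = 3,440.38 Cr

3,440.38 Cr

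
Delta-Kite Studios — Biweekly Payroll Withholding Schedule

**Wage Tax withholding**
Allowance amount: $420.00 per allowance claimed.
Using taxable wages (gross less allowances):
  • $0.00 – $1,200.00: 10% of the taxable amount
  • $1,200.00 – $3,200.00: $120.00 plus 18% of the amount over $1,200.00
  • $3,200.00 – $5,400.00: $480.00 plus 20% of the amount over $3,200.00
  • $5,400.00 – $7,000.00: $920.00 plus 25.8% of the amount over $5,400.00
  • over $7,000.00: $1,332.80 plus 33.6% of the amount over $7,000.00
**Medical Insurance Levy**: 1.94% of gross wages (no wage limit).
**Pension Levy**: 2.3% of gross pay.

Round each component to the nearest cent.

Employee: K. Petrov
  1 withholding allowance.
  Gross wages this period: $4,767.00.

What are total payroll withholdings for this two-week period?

Wage Tax: taxable = $4,767.00 − 1×$420.00 = $4,347.00
  $480.00 + 20% × ($4,347.00 − $3,200.00) = $480.00 + 20% × $1,147.00 = $709.40
Medical Insurance Levy: 1.94% × $4,767.00 = $92.48
Pension Levy: 2.3% × $4,767.00 = $109.64
Total: $709.40 + $92.48 + $109.64 = $911.52

$911.52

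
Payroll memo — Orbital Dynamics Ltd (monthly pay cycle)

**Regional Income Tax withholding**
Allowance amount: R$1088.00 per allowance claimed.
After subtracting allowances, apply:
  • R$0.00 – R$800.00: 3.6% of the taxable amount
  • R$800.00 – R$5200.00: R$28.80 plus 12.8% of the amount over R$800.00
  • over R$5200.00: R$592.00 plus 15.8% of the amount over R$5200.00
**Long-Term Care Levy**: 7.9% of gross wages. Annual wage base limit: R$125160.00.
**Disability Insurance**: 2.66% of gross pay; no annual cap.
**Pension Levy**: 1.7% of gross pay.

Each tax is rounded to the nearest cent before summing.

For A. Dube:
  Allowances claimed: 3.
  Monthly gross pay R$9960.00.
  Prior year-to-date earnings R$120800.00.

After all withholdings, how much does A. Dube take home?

R$8352.93

Regional Income Tax: taxable = R$9960.00 − 3×R$1088.00 = R$6696.00
  R$592.00 + 15.8% × (R$6696.00 − R$5200.00) = R$592.00 + 15.8% × R$1496.00 = R$828.37
Long-Term Care Levy: cap R$125160.00 − YTD R$120800.00 = R$4360.00 subject; 7.9% × R$4360.00 = R$344.44
Disability Insurance: 2.66% × R$9960.00 = R$264.94
Pension Levy: 1.7% × R$9960.00 = R$169.32
Total withheld: R$828.37 + R$344.44 + R$264.94 + R$169.32 = R$1607.07
Net pay: R$9960.00 − R$1607.07 = R$8352.93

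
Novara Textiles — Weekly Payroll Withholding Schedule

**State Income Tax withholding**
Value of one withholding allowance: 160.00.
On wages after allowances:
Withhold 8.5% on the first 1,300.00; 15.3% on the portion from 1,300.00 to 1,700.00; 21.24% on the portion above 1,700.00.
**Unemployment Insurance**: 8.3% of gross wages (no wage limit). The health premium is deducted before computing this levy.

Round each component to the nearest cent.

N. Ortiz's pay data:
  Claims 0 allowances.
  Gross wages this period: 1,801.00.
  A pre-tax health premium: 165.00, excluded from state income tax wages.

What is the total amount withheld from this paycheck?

297.70

State Income Tax: taxable = 1,801.00 − 165.00 = 1,636.00
  110.50 + 15.3% × (1,636.00 − 1,300.00) = 110.50 + 15.3% × 336.00 = 161.91
Unemployment Insurance: 8.3% × 1,636.00 = 135.79
Total: 161.91 + 135.79 = 297.70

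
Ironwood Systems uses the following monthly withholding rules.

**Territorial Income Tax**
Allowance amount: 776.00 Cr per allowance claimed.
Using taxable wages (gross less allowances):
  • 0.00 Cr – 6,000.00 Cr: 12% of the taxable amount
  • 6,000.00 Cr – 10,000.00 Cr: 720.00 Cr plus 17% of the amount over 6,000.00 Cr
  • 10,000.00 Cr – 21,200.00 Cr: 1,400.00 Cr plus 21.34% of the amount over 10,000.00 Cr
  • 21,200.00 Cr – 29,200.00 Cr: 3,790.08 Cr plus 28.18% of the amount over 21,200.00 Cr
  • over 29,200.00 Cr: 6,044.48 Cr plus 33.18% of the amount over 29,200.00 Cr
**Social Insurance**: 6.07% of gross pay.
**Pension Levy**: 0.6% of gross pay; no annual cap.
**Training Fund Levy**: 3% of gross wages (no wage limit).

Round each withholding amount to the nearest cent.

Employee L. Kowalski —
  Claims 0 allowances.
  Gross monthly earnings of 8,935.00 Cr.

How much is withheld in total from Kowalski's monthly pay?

Territorial Income Tax: taxable = 8,935.00 Cr
  720.00 Cr + 17% × (8,935.00 Cr − 6,000.00 Cr) = 720.00 Cr + 17% × 2,935.00 Cr = 1,218.95 Cr
Social Insurance: 6.07% × 8,935.00 Cr = 542.35 Cr
Pension Levy: 0.6% × 8,935.00 Cr = 53.61 Cr
Training Fund Levy: 3% × 8,935.00 Cr = 268.05 Cr
Total: 1,218.95 Cr + 542.35 Cr + 53.61 Cr + 268.05 Cr = 2,082.96 Cr

2,082.96 Cr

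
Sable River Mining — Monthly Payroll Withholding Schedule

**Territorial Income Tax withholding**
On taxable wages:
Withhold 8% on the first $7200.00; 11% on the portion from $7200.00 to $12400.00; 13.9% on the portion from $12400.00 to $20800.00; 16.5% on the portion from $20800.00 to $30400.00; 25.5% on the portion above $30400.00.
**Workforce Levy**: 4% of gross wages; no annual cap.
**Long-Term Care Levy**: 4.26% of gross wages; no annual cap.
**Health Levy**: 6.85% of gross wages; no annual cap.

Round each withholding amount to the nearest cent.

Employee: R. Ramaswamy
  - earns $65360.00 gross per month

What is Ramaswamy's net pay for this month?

$42669.70

Territorial Income Tax: taxable = $65360.00
  $3899.60 + 25.5% × ($65360.00 − $30400.00) = $3899.60 + 25.5% × $34960.00 = $12814.40
Workforce Levy: 4% × $65360.00 = $2614.40
Long-Term Care Levy: 4.26% × $65360.00 = $2784.34
Health Levy: 6.85% × $65360.00 = $4477.16
Total withheld: $12814.40 + $2614.40 + $2784.34 + $4477.16 = $22690.30
Net pay: $65360.00 − $22690.30 = $42669.70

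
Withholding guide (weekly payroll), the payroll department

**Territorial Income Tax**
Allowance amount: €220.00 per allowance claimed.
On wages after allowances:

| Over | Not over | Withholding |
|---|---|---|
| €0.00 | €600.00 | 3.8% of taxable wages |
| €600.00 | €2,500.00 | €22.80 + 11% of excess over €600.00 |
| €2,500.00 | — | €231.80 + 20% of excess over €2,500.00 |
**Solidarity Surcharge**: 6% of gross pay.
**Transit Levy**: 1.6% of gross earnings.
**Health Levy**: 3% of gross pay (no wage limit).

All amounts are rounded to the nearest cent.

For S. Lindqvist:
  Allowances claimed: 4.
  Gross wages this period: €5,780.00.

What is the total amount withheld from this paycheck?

Territorial Income Tax: taxable = €5,780.00 − 4×€220.00 = €4,900.00
  €231.80 + 20% × (€4,900.00 − €2,500.00) = €231.80 + 20% × €2,400.00 = €711.80
Solidarity Surcharge: 6% × €5,780.00 = €346.80
Transit Levy: 1.6% × €5,780.00 = €92.48
Health Levy: 3% × €5,780.00 = €173.40
Total: €711.80 + €346.80 + €92.48 + €173.40 = €1,324.48

€1,324.48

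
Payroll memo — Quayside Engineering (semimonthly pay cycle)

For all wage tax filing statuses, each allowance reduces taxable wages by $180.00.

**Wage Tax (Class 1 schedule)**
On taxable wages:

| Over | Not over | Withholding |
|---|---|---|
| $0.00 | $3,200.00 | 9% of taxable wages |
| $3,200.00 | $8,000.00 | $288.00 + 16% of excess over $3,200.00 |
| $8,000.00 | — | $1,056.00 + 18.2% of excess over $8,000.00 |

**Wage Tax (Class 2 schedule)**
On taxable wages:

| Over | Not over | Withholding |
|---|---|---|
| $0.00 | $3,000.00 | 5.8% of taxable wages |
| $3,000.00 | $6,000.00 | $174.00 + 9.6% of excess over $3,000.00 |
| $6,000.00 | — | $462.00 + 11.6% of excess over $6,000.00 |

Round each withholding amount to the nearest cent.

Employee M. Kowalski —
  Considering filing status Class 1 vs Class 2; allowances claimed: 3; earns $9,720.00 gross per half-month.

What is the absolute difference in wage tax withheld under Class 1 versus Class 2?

Wage Tax (Class 1): taxable = $9,720.00 − 3×$180.00 = $9,180.00
  $1,056.00 + 18.2% × ($9,180.00 − $8,000.00) = $1,056.00 + 18.2% × $1,180.00 = $1,270.76
Wage Tax (Class 2): taxable = $9,720.00 − 3×$180.00 = $9,180.00
  $462.00 + 11.6% × ($9,180.00 − $6,000.00) = $462.00 + 11.6% × $3,180.00 = $830.88
Difference: |$1,270.76 − $830.88| = $439.88 (higher under Class 1)

$439.88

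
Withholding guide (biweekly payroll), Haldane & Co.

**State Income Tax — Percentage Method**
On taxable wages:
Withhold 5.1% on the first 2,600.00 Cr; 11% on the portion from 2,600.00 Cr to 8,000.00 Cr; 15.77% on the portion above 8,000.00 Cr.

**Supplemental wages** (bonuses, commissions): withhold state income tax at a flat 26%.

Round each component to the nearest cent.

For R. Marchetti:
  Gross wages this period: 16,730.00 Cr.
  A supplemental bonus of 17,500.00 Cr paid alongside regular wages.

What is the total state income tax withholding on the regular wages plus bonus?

6,653.32 Cr

State Income Tax: taxable = 16,730.00 Cr
  726.60 Cr + 15.77% × (16,730.00 Cr − 8,000.00 Cr) = 726.60 Cr + 15.77% × 8,730.00 Cr = 2,103.32 Cr
Supplemental (26% flat on bonus): 26% × 17,500.00 Cr = 4,550.00 Cr
Total state income tax: 2,103.32 Cr + 4,550.00 Cr = 6,653.32 Cr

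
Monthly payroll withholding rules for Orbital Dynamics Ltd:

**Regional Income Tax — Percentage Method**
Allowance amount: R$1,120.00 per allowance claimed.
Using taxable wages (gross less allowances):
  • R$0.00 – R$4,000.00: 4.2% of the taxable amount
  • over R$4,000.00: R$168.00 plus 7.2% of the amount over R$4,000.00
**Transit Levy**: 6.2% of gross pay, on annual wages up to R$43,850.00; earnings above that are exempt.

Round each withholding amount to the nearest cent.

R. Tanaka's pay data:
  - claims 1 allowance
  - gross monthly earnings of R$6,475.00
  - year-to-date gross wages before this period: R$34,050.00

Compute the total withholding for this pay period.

R$667.01

Regional Income Tax: taxable = R$6,475.00 − 1×R$1,120.00 = R$5,355.00
  R$168.00 + 7.2% × (R$5,355.00 − R$4,000.00) = R$168.00 + 7.2% × R$1,355.00 = R$265.56
Transit Levy: 6.2% × R$6,475.00 = R$401.45
Total: R$265.56 + R$401.45 = R$667.01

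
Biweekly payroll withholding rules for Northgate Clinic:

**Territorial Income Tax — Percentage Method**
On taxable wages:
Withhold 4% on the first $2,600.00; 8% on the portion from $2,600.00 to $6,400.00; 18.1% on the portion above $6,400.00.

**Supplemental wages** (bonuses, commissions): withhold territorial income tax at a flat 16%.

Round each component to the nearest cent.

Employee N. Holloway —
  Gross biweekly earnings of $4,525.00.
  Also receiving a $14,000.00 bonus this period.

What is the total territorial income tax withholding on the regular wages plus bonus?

$2,498.00

Territorial Income Tax: taxable = $4,525.00
  $104.00 + 8% × ($4,525.00 − $2,600.00) = $104.00 + 8% × $1,925.00 = $258.00
Supplemental (16% flat on bonus): 16% × $14,000.00 = $2,240.00
Total territorial income tax: $258.00 + $2,240.00 = $2,498.00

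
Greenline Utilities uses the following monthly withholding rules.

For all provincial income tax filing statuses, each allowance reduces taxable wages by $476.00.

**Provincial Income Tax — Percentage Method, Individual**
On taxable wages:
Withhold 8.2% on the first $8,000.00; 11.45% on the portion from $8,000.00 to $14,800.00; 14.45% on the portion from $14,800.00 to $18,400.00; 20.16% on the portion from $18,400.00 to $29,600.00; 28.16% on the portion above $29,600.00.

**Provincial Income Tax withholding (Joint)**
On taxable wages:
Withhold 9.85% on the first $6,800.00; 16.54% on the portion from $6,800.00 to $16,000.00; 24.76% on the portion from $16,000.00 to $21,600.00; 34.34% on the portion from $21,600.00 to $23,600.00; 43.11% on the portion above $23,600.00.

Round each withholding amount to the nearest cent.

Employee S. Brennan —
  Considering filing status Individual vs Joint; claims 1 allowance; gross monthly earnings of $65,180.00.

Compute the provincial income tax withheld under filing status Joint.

$21,984.77

Provincial Income Tax (Joint): taxable = $65,180.00 − 1×$476.00 = $64,704.00
  $4,264.84 + 43.11% × ($64,704.00 − $23,600.00) = $4,264.84 + 43.11% × $41,104.00 = $21,984.77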